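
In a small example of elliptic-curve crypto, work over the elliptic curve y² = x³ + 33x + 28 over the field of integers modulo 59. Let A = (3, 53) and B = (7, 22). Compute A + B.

(39, 49)

(3, 53) + (7, 22). λ = (22 - 53)/(7 - 3) ≡ 28/4 mod 59. 4⁻¹ ≡ 15 (mod 59), so λ ≡ 7.
  x = λ² - 3 - 7 = 49 - 10 ≡ 39; y = λ·(3 - 39) - 53 ≡ 49. → (39, 49)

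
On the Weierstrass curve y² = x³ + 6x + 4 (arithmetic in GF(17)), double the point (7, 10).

(3, 7)

tangent at (7, 10): λ = (3·7² + 6)/(2·10) ≡ 0/3. 3⁻¹ ≡ 6 (mod 17), so λ ≡ 0·6 ≡ 0.
  x = λ² - 7 - 7 = 0 - 14 ≡ 3; y = λ·(7 - 3) - 10 ≡ 7. → (3, 7)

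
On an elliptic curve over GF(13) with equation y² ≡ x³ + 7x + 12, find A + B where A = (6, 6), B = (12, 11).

(6, 6) + (12, 11). λ = (11 - 6)/(12 - 6) ≡ 5/6 mod 13. 6⁻¹ ≡ 11 (mod 13), so λ ≡ 3.
  x = λ² - 6 - 12 = 9 - 18 ≡ 4; y = λ·(6 - 4) - 6 ≡ 0. → (4, 0)

(4, 0)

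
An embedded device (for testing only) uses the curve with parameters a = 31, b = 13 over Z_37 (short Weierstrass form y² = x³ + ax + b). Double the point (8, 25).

(14, 3)

tangent at (8, 25): λ = (3·8² + 31)/(2·25) ≡ 1/13. 13⁻¹ ≡ 20 (mod 37) since 13·20 = 260 ≡ 1, so λ ≡ 1·20 ≡ 20.
  x = λ² - 8 - 8 = 400 - 16 ≡ 14; y = λ·(8 - 14) - 25 ≡ 3. → (14, 3)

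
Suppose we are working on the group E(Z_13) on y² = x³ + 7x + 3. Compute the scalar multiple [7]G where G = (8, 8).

Double-and-add on 7 = (111)₂. Start with G = (8, 8) for the leading 1-bit.
double: tangent at (8, 8): λ = (3·8² + 7)/(2·8) ≡ 4/3. 3⁻¹ ≡ 9 (mod 13) since 3·9 = 27 ≡ 1, so λ ≡ 4·9 ≡ 10.
  x = λ² - 8 - 8 = 100 - 16 ≡ 6; y = λ·(8 - 6) - 8 ≡ 12. → (6, 12)
add G: (6, 12) + (8, 8). λ = (8 - 12)/(8 - 6) ≡ 9/2 mod 13. 2⁻¹ ≡ 7 (mod 13) since 2·7 = 14 ≡ 1, so λ ≡ 11.
  x = λ² - 6 - 8 = 121 - 14 ≡ 3; y = λ·(6 - 3) - 12 ≡ 8. → (3, 8)
double: tangent at (3, 8): λ = (3·3² + 7)/(2·8) ≡ 8/3. 3⁻¹ ≡ 9 (mod 13) since 3·9 = 27 ≡ 1, so λ ≡ 8·9 ≡ 7.
  x = λ² - 3 - 3 = 49 - 6 ≡ 4; y = λ·(3 - 4) - 8 ≡ 11. → (4, 11)
add G: (4, 11) + (8, 8). λ = (8 - 11)/(8 - 4) ≡ 10/4 mod 13. 4⁻¹ ≡ 10 (mod 13) since 4·10 = 40 ≡ 1, so λ ≡ 9.
  x = λ² - 4 - 8 = 81 - 12 ≡ 4; y = λ·(4 - 4) - 11 ≡ 2. → (4, 2)

(4, 2)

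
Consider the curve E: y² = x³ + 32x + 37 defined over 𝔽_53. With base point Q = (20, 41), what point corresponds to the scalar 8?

Double-and-add on 8 = (1000)₂. Start with Q = (20, 41) for the leading 1-bit.
double: tangent at (20, 41): λ = (3·20² + 32)/(2·41) ≡ 13/29. 29⁻¹ ≡ 11 (mod 53), so λ ≡ 13·11 ≡ 37.
  x = λ² - 20 - 20 = 1369 - 40 ≡ 4; y = λ·(20 - 4) - 41 ≡ 21. → (4, 21)
double: tangent at (4, 21): λ = (3·4² + 32)/(2·21) ≡ 27/42. 42⁻¹ ≡ 24 (mod 53), so λ ≡ 27·24 ≡ 12.
  x = λ² - 4 - 4 = 144 - 8 ≡ 30; y = λ·(4 - 30) - 21 ≡ 38. → (30, 38)
double: tangent at (30, 38): λ = (3·30² + 32)/(2·38) ≡ 29/23. 23⁻¹ ≡ 30 (mod 53), so λ ≡ 29·30 ≡ 22.
  x = λ² - 30 - 30 = 484 - 60 ≡ 0; y = λ·(30 - 0) - 38 ≡ 39. → (0, 39)

(0, 39)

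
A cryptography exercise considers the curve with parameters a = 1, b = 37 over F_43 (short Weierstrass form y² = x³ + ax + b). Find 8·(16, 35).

Write G = (16, 35).
Double-and-add on 8 = (1000)₂. Start with G = (16, 35) for the leading 1-bit.
double: tangent at (16, 35): λ = (3·16² + 1)/(2·35) ≡ 38/27. 27⁻¹ ≡ 8 (mod 43), so λ ≡ 38·8 ≡ 3.
  x = λ² - 16 - 16 = 9 - 32 ≡ 20; y = λ·(16 - 20) - 35 ≡ 39. → (20, 39)
double: tangent at (20, 39): λ = (3·20² + 1)/(2·39) ≡ 40/35. 35⁻¹ ≡ 16 (mod 43), so λ ≡ 40·16 ≡ 38.
  x = λ² - 20 - 20 = 1444 - 40 ≡ 28; y = λ·(20 - 28) - 39 ≡ 1. → (28, 1)
double: tangent at (28, 1): λ = (3·28² + 1)/(2·1) ≡ 31/2. 2⁻¹ ≡ 22 (mod 43) since 2·22 = 44 ≡ 1, so λ ≡ 31·22 ≡ 37.
  x = λ² - 28 - 28 = 1369 - 56 ≡ 23; y = λ·(28 - 23) - 1 ≡ 12. → (23, 12)

(23, 12)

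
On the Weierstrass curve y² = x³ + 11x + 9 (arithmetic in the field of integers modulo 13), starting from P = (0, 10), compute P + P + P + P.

(3, 11)

Repeated addition: build up to 4P.
2P: tangent at (0, 10): λ = (3·0² + 11)/(2·10) ≡ 11/7. 7⁻¹ ≡ 2 (mod 13), so λ ≡ 11·2 ≡ 9.
  x = λ² - 0 - 0 = 81 - 0 ≡ 3; y = λ·(0 - 3) - 10 ≡ 2. → (3, 2)
3P: (3, 2) + (0, 10). λ = (10 - 2)/(0 - 3) ≡ 8/10 mod 13. 10⁻¹ ≡ 4 (mod 13), so λ ≡ 6.
  x = λ² - 3 - 0 = 36 - 3 ≡ 7; y = λ·(3 - 7) - 2 ≡ 0. → (7, 0)
4P: (7, 0) + (0, 10). λ = (10 - 0)/(0 - 7) ≡ 10/6 mod 13. 6⁻¹ ≡ 11 (mod 13), so λ ≡ 6.
  x = λ² - 7 - 0 = 36 - 7 ≡ 3; y = λ·(7 - 3) - 0 ≡ 11. → (3, 11)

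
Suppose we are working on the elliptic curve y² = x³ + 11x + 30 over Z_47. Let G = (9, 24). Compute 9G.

Repeated addition: build up to 9G.
2G: tangent at (9, 24): λ = (3·9² + 11)/(2·24) ≡ 19/1. 1⁻¹ ≡ 1 (mod 47), so λ ≡ 19·1 ≡ 19.
  x = λ² - 9 - 9 = 361 - 18 ≡ 14; y = λ·(9 - 14) - 24 ≡ 22. → (14, 22)
3G: (14, 22) + (9, 24). λ = (24 - 22)/(9 - 14) ≡ 2/42 mod 47. 42⁻¹ ≡ 28 (mod 47), so λ ≡ 9.
  x = λ² - 14 - 9 = 81 - 23 ≡ 11; y = λ·(14 - 11) - 22 ≡ 5. → (11, 5)
4G: (11, 5) + (9, 24). λ = (24 - 5)/(9 - 11) ≡ 19/45 mod 47. 45⁻¹ ≡ 23 (mod 47), so λ ≡ 14.
  x = λ² - 11 - 9 = 196 - 20 ≡ 35; y = λ·(11 - 35) - 5 ≡ 35. → (35, 35)
5G: (35, 35) + (9, 24). λ = (24 - 35)/(9 - 35) ≡ 36/21 mod 47. 21⁻¹ ≡ 9 (mod 47) since 21·9 = 189 ≡ 1, so λ ≡ 42.
  x = λ² - 35 - 9 = 1764 - 44 ≡ 28; y = λ·(35 - 28) - 35 ≡ 24. → (28, 24)
6G: (28, 24) + (9, 24). λ = (24 - 24)/(9 - 28) ≡ 0/28 mod 47. 28⁻¹ ≡ 42 (mod 47), so λ ≡ 0.
  x = λ² - 28 - 9 = 0 - 37 ≡ 10; y = λ·(28 - 10) - 24 ≡ 23. → (10, 23)
7G: (10, 23) + (9, 24). λ = (24 - 23)/(9 - 10) ≡ 1/46 mod 47. 46⁻¹ ≡ 46 (mod 47), so λ ≡ 46.
  x = λ² - 10 - 9 = 2116 - 19 ≡ 29; y = λ·(10 - 29) - 23 ≡ 43. → (29, 43)
8G: (29, 43) + (9, 24). λ = (24 - 43)/(9 - 29) ≡ 28/27 mod 47. 27⁻¹ ≡ 7 (mod 47), so λ ≡ 8.
  x = λ² - 29 - 9 = 64 - 38 ≡ 26; y = λ·(29 - 26) - 43 ≡ 28. → (26, 28)
9G: (26, 28) + (9, 24). λ = (24 - 28)/(9 - 26) ≡ 43/30 mod 47. 30⁻¹ ≡ 11 (mod 47), so λ ≡ 3.
  x = λ² - 26 - 9 = 9 - 35 ≡ 21; y = λ·(26 - 21) - 28 ≡ 34. → (21, 34)

(21, 34)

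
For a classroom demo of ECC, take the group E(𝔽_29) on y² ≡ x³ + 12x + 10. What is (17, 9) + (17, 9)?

(17, 20)

tangent at (17, 9): λ = (3·17² + 12)/(2·9) ≡ 9/18. 18⁻¹ ≡ 21 (mod 29) since 18·21 = 378 ≡ 1, so λ ≡ 9·21 ≡ 15.
  x = λ² - 17 - 17 = 225 - 34 ≡ 17; y = λ·(17 - 17) - 9 ≡ 20. → (17, 20)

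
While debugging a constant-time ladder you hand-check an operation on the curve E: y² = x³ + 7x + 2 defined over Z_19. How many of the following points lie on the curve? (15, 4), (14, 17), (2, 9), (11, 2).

(15, 4): 4² ≡ 16, rhs ≡ 5 → off.
(14, 17): 17² ≡ 4, rhs ≡ 13 → off.
(2, 9): 9² ≡ 5, rhs ≡ 5 → on.
(11, 2): 2² ≡ 4, rhs ≡ 4 → on.

2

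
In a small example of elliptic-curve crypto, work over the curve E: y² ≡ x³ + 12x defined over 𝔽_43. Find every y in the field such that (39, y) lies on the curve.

x³ + 12x + 0 = 59787 ≡ 17 (mod 43).
Square roots of 17 mod 43: 19 and 24 (since 19² = 361 ≡ 17).

19, 24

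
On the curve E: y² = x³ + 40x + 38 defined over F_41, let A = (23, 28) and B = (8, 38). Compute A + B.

(15, 35)

(23, 28) + (8, 38). λ = (38 - 28)/(8 - 23) ≡ 10/26 mod 41. 26⁻¹ ≡ 30 (mod 41) since 26·30 = 780 ≡ 1, so λ ≡ 13.
  x = λ² - 23 - 8 = 169 - 31 ≡ 15; y = λ·(23 - 15) - 28 ≡ 35. → (15, 35)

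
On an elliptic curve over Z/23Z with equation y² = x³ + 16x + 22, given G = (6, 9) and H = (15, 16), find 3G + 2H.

First 3G:
Repeated addition: build up to 3G.
2G: tangent at (6, 9): λ = (3·6² + 16)/(2·9) ≡ 9/18. 18⁻¹ ≡ 9 (mod 23), so λ ≡ 9·9 ≡ 12.
  x = λ² - 6 - 6 = 144 - 12 ≡ 17; y = λ·(6 - 17) - 9 ≡ 20. → (17, 20)
3G: (17, 20) + (6, 9). λ = (9 - 20)/(6 - 17) ≡ 12/12 mod 23. 12⁻¹ ≡ 2 (mod 23) since 12·2 = 24 ≡ 1, so λ ≡ 1.
  x = λ² - 17 - 6 = 1 - 23 ≡ 1; y = λ·(17 - 1) - 20 ≡ 19. → (1, 19)
3G = (1, 19).
Next 2H:
Repeated addition: build up to 2H.
2H: tangent at (15, 16): λ = (3·15² + 16)/(2·16) ≡ 1/9. 9⁻¹ ≡ 18 (mod 23), so λ ≡ 1·18 ≡ 18.
  x = λ² - 15 - 15 = 324 - 30 ≡ 18; y = λ·(15 - 18) - 16 ≡ 22. → (18, 22)
2H = (18, 22).
Finally 3G + 2H:
(1, 19) + (18, 22). λ = (22 - 19)/(18 - 1) ≡ 3/17 mod 23. 17⁻¹ ≡ 19 (mod 23), so λ ≡ 11.
  x = λ² - 1 - 18 = 121 - 19 ≡ 10; y = λ·(1 - 10) - 19 ≡ 20. → (10, 20)

(10, 20)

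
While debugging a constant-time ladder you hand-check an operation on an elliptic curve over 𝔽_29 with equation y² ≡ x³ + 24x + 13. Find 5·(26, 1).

Write G = (26, 1).
Repeated addition: build up to 5G.
2G: tangent at (26, 1): λ = (3·26² + 24)/(2·1) ≡ 22/2. 2⁻¹ ≡ 15 (mod 29), so λ ≡ 22·15 ≡ 11.
  x = λ² - 26 - 26 = 121 - 52 ≡ 11; y = λ·(26 - 11) - 1 ≡ 19. → (11, 19)
3G: (11, 19) + (26, 1). λ = (1 - 19)/(26 - 11) ≡ 11/15 mod 29. 15⁻¹ ≡ 2 (mod 29), so λ ≡ 22.
  x = λ² - 11 - 26 = 484 - 37 ≡ 12; y = λ·(11 - 12) - 19 ≡ 17. → (12, 17)
4G: (12, 17) + (26, 1). λ = (1 - 17)/(26 - 12) ≡ 13/14 mod 29. 14⁻¹ ≡ 27 (mod 29), so λ ≡ 3.
  x = λ² - 12 - 26 = 9 - 38 ≡ 0; y = λ·(12 - 0) - 17 ≡ 19. → (0, 19)
5G: (0, 19) + (26, 1). λ = (1 - 19)/(26 - 0) ≡ 11/26 mod 29. 26⁻¹ ≡ 19 (mod 29), so λ ≡ 6.
  x = λ² - 0 - 26 = 36 - 26 ≡ 10; y = λ·(0 - 10) - 19 ≡ 8. → (10, 8)

(10, 8)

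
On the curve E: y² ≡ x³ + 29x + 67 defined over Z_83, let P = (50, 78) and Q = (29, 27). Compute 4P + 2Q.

First 4P:
Repeated addition: build up to 4P.
2P: tangent at (50, 78): λ = (3·50² + 29)/(2·78) ≡ 59/73. 73⁻¹ ≡ 58 (mod 83), so λ ≡ 59·58 ≡ 19.
  x = λ² - 50 - 50 = 361 - 100 ≡ 12; y = λ·(50 - 12) - 78 ≡ 63. → (12, 63)
3P: (12, 63) + (50, 78). λ = (78 - 63)/(50 - 12) ≡ 15/38 mod 83. 38⁻¹ ≡ 59 (mod 83) since 38·59 = 2242 ≡ 1, so λ ≡ 55.
  x = λ² - 12 - 50 = 3025 - 62 ≡ 58; y = λ·(12 - 58) - 63 ≡ 63. → (58, 63)
4P: (58, 63) + (50, 78). λ = (78 - 63)/(50 - 58) ≡ 15/75 mod 83. 75⁻¹ ≡ 31 (mod 83), so λ ≡ 50.
  x = λ² - 58 - 50 = 2500 - 108 ≡ 68; y = λ·(58 - 68) - 63 ≡ 18. → (68, 18)
4P = (68, 18).
Next 2Q:
Repeated addition: build up to 2Q.
2Q: tangent at (29, 27): λ = (3·29² + 29)/(2·27) ≡ 62/54. 54⁻¹ ≡ 20 (mod 83), so λ ≡ 62·20 ≡ 78.
  x = λ² - 29 - 29 = 6084 - 58 ≡ 50; y = λ·(29 - 50) - 27 ≡ 78. → (50, 78)
2Q = (50, 78).
Finally 4P + 2Q:
(68, 18) + (50, 78). λ = (78 - 18)/(50 - 68) ≡ 60/65 mod 83. 65⁻¹ ≡ 23 (mod 83), so λ ≡ 52.
  x = λ² - 68 - 50 = 2704 - 118 ≡ 13; y = λ·(68 - 13) - 18 ≡ 20. → (13, 20)

(13, 20)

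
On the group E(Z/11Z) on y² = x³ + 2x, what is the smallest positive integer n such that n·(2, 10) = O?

2P: tangent at (2, 10): λ = (3·2² + 2)/(2·10) ≡ 3/9. 9⁻¹ ≡ 5 (mod 11) since 9·5 = 45 ≡ 1, so λ ≡ 3·5 ≡ 4.
  x = λ² - 2 - 2 = 16 - 4 ≡ 1; y = λ·(2 - 1) - 10 ≡ 5. → (1, 5)
3P: (1, 5) + (2, 10). λ = (10 - 5)/(2 - 1) ≡ 5/1 mod 11. 1⁻¹ ≡ 1 (mod 11), so λ ≡ 5.
  x = λ² - 1 - 2 = 25 - 3 ≡ 0; y = λ·(1 - 0) - 5 ≡ 0. → (0, 0)
4P: (0, 0) + (2, 10). λ = (10 - 0)/(2 - 0) ≡ 10/2 mod 11. 2⁻¹ ≡ 6 (mod 11), so λ ≡ 5.
  x = λ² - 0 - 2 = 25 - 2 ≡ 1; y = λ·(0 - 1) - 0 ≡ 6. → (1, 6)
5P: (1, 6) + (2, 10). λ = (10 - 6)/(2 - 1) ≡ 4/1 mod 11. 1⁻¹ ≡ 1 (mod 11), so λ ≡ 4.
  x = λ² - 1 - 2 = 16 - 3 ≡ 2; y = λ·(1 - 2) - 6 ≡ 1. → (2, 1)
6P: (2, 1) + (2, 10): same x and y₁ ≡ -y₂, so the sum is O.
6P = O, so the order is 6.

6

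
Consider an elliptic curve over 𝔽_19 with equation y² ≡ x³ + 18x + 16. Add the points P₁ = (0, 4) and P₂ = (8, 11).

(0, 4) + (8, 11). λ = (11 - 4)/(8 - 0) ≡ 7/8 mod 19. 8⁻¹ ≡ 12 (mod 19) since 8·12 = 96 ≡ 1, so λ ≡ 8.
  x = λ² - 0 - 8 = 64 - 8 ≡ 18; y = λ·(0 - 18) - 4 ≡ 4. → (18, 4)

(18, 4)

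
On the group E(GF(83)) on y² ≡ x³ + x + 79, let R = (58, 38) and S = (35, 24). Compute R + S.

(82, 34)

(58, 38) + (35, 24). λ = (24 - 38)/(35 - 58) ≡ 69/60 mod 83. 60⁻¹ ≡ 18 (mod 83) since 60·18 = 1080 ≡ 1, so λ ≡ 80.
  x = λ² - 58 - 35 = 6400 - 93 ≡ 82; y = λ·(58 - 82) - 38 ≡ 34. → (82, 34)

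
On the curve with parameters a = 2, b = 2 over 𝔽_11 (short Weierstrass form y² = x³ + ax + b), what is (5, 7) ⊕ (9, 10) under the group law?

(5, 7) + (9, 10). λ = (10 - 7)/(9 - 5) ≡ 3/4 mod 11. 4⁻¹ ≡ 3 (mod 11), so λ ≡ 9.
  x = λ² - 5 - 9 = 81 - 14 ≡ 1; y = λ·(5 - 1) - 7 ≡ 7. → (1, 7)

(1, 7)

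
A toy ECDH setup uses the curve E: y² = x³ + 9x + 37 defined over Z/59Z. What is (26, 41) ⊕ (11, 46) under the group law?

(9, 32)

(26, 41) + (11, 46). λ = (46 - 41)/(11 - 26) ≡ 5/44 mod 59. 44⁻¹ ≡ 55 (mod 59), so λ ≡ 39.
  x = λ² - 26 - 11 = 1521 - 37 ≡ 9; y = λ·(26 - 9) - 41 ≡ 32. → (9, 32)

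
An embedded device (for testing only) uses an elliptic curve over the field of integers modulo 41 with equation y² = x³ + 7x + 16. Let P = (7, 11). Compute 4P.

(16, 40)

Double-and-add on 4 = (100)₂. Start with P = (7, 11) for the leading 1-bit.
double: tangent at (7, 11): λ = (3·7² + 7)/(2·11) ≡ 31/22. 22⁻¹ ≡ 28 (mod 41), so λ ≡ 31·28 ≡ 7.
  x = λ² - 7 - 7 = 49 - 14 ≡ 35; y = λ·(7 - 35) - 11 ≡ 39. → (35, 39)
double: tangent at (35, 39): λ = (3·35² + 7)/(2·39) ≡ 33/37. 37⁻¹ ≡ 10 (mod 41) since 37·10 = 370 ≡ 1, so λ ≡ 33·10 ≡ 2.
  x = λ² - 35 - 35 = 4 - 70 ≡ 16; y = λ·(35 - 16) - 39 ≡ 40. → (16, 40)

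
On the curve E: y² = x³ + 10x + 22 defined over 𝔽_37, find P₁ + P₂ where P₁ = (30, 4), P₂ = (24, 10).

(30, 4) + (24, 10). λ = (10 - 4)/(24 - 30) ≡ 6/31 mod 37. 31⁻¹ ≡ 6 (mod 37), so λ ≡ 36.
  x = λ² - 30 - 24 = 1296 - 54 ≡ 21; y = λ·(30 - 21) - 4 ≡ 24. → (21, 24)

(21, 24)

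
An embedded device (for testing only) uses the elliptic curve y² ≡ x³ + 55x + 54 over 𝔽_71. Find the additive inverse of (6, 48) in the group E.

(6, 23)

-(6, 48) = (6, -48 mod 71) = (6, 23).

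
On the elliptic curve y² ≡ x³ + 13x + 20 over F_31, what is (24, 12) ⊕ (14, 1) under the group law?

(28, 27)

(24, 12) + (14, 1). λ = (1 - 12)/(14 - 24) ≡ 20/21 mod 31. 21⁻¹ ≡ 3 (mod 31) since 21·3 = 63 ≡ 1, so λ ≡ 29.
  x = λ² - 24 - 14 = 841 - 38 ≡ 28; y = λ·(24 - 28) - 12 ≡ 27. → (28, 27)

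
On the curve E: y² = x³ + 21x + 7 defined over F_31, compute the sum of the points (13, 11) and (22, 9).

(13, 11) + (22, 9). λ = (9 - 11)/(22 - 13) ≡ 29/9 mod 31. 9⁻¹ ≡ 7 (mod 31), so λ ≡ 17.
  x = λ² - 13 - 22 = 289 - 35 ≡ 6; y = λ·(13 - 6) - 11 ≡ 15. → (6, 15)

(6, 15)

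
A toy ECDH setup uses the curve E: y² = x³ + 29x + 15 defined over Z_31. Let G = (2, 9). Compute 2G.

tangent at (2, 9): λ = (3·2² + 29)/(2·9) ≡ 10/18. 18⁻¹ ≡ 19 (mod 31), so λ ≡ 10·19 ≡ 4.
  x = λ² - 2 - 2 = 16 - 4 ≡ 12; y = λ·(2 - 12) - 9 ≡ 13. → (12, 13)

(12, 13)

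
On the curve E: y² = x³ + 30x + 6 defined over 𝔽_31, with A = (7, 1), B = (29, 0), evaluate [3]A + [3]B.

First 3A:
Repeated addition: build up to 3A.
2A: tangent at (7, 1): λ = (3·7² + 30)/(2·1) ≡ 22/2. 2⁻¹ ≡ 16 (mod 31), so λ ≡ 22·16 ≡ 11.
  x = λ² - 7 - 7 = 121 - 14 ≡ 14; y = λ·(7 - 14) - 1 ≡ 15. → (14, 15)
3A: (14, 15) + (7, 1). λ = (1 - 15)/(7 - 14) ≡ 17/24 mod 31. 24⁻¹ ≡ 22 (mod 31), so λ ≡ 2.
  x = λ² - 14 - 7 = 4 - 21 ≡ 14; y = λ·(14 - 14) - 15 ≡ 16. → (14, 16)
3A = (14, 16).
Next 3B:
Repeated addition: build up to 3B.
2B: (29, 0) + (29, 0): same x and y₁ ≡ -y₂, so the sum is O.
3B: O + (29, 0) = (29, 0) (identity).
3B = (29, 0).
Finally 3A + 3B:
(14, 16) + (29, 0). λ = (0 - 16)/(29 - 14) ≡ 15/15 mod 31. 15⁻¹ ≡ 29 (mod 31) since 15·29 = 435 ≡ 1, so λ ≡ 1.
  x = λ² - 14 - 29 = 1 - 43 ≡ 20; y = λ·(14 - 20) - 16 ≡ 9. → (20, 9)

(20, 9)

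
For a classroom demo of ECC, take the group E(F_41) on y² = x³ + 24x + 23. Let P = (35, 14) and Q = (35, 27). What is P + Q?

The two points share x = 35 and their y-coordinates satisfy 14 + 27 ≡ 0 (mod 41), so they are inverses. Their sum is ∞.

O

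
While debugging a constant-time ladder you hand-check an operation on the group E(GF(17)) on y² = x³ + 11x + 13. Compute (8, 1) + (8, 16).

The two points share x = 8 and their y-coordinates satisfy 1 + 16 ≡ 0 (mod 17), so they are inverses. Their sum is O.

O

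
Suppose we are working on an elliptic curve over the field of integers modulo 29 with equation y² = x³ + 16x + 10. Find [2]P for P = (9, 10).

(20, 23)

tangent at (9, 10): λ = (3·9² + 16)/(2·10) ≡ 27/20. 20⁻¹ ≡ 16 (mod 29), so λ ≡ 27·16 ≡ 26.
  x = λ² - 9 - 9 = 676 - 18 ≡ 20; y = λ·(9 - 20) - 10 ≡ 23. → (20, 23)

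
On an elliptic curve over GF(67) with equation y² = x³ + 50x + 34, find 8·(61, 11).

Write Q = (61, 11).
Repeated addition: build up to 8Q.
2Q: tangent at (61, 11): λ = (3·61² + 50)/(2·11) ≡ 24/22. 22⁻¹ ≡ 64 (mod 67), so λ ≡ 24·64 ≡ 62.
  x = λ² - 61 - 61 = 3844 - 122 ≡ 37; y = λ·(61 - 37) - 11 ≡ 3. → (37, 3)
3Q: (37, 3) + (61, 11). λ = (11 - 3)/(61 - 37) ≡ 8/24 mod 67. 24⁻¹ ≡ 14 (mod 67), so λ ≡ 45.
  x = λ² - 37 - 61 = 2025 - 98 ≡ 51; y = λ·(37 - 51) - 3 ≡ 37. → (51, 37)
4Q: (51, 37) + (61, 11). λ = (11 - 37)/(61 - 51) ≡ 41/10 mod 67. 10⁻¹ ≡ 47 (mod 67), so λ ≡ 51.
  x = λ² - 51 - 61 = 2601 - 112 ≡ 10; y = λ·(51 - 10) - 37 ≡ 44. → (10, 44)
5Q: (10, 44) + (61, 11). λ = (11 - 44)/(61 - 10) ≡ 34/51 mod 67. 51⁻¹ ≡ 46 (mod 67), so λ ≡ 23.
  x = λ² - 10 - 61 = 529 - 71 ≡ 56; y = λ·(10 - 56) - 44 ≡ 37. → (56, 37)
6Q: (56, 37) + (61, 11). λ = (11 - 37)/(61 - 56) ≡ 41/5 mod 67. 5⁻¹ ≡ 27 (mod 67), so λ ≡ 35.
  x = λ² - 56 - 61 = 1225 - 117 ≡ 36; y = λ·(56 - 36) - 37 ≡ 60. → (36, 60)
7Q: (36, 60) + (61, 11). λ = (11 - 60)/(61 - 36) ≡ 18/25 mod 67. 25⁻¹ ≡ 59 (mod 67) since 25·59 = 1475 ≡ 1, so λ ≡ 57.
  x = λ² - 36 - 61 = 3249 - 97 ≡ 3; y = λ·(36 - 3) - 60 ≡ 12. → (3, 12)
8Q: (3, 12) + (61, 11). λ = (11 - 12)/(61 - 3) ≡ 66/58 mod 67. 58⁻¹ ≡ 52 (mod 67), so λ ≡ 15.
  x = λ² - 3 - 61 = 225 - 64 ≡ 27; y = λ·(3 - 27) - 12 ≡ 30. → (27, 30)

(27, 30)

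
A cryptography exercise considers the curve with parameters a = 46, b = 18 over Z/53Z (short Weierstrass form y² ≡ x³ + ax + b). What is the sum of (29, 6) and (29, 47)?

The two points share x = 29 and their y-coordinates satisfy 6 + 47 ≡ 0 (mod 53), so they are inverses. Their sum is O.

O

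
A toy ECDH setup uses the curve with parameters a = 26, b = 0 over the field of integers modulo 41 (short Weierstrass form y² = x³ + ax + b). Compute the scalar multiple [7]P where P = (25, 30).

Repeated addition: build up to 7P.
2P: tangent at (25, 30): λ = (3·25² + 26)/(2·30) ≡ 15/19. 19⁻¹ ≡ 13 (mod 41), so λ ≡ 15·13 ≡ 31.
  x = λ² - 25 - 25 = 961 - 50 ≡ 9; y = λ·(25 - 9) - 30 ≡ 15. → (9, 15)
3P: (9, 15) + (25, 30). λ = (30 - 15)/(25 - 9) ≡ 15/16 mod 41. 16⁻¹ ≡ 18 (mod 41), so λ ≡ 24.
  x = λ² - 9 - 25 = 576 - 34 ≡ 9; y = λ·(9 - 9) - 15 ≡ 26. → (9, 26)
4P: (9, 26) + (25, 30). λ = (30 - 26)/(25 - 9) ≡ 4/16 mod 41. 16⁻¹ ≡ 18 (mod 41), so λ ≡ 31.
  x = λ² - 9 - 25 = 961 - 34 ≡ 25; y = λ·(9 - 25) - 26 ≡ 11. → (25, 11)
5P: (25, 11) + (25, 30): same x and y₁ ≡ -y₂, so the sum is ∞.
6P: ∞ + (25, 30) = (25, 30) (identity).
7P: tangent at (25, 30): λ = (3·25² + 26)/(2·30) ≡ 15/19. 19⁻¹ ≡ 13 (mod 41) since 19·13 = 247 ≡ 1, so λ ≡ 15·13 ≡ 31.
  x = λ² - 25 - 25 = 961 - 50 ≡ 9; y = λ·(25 - 9) - 30 ≡ 15. → (9, 15)

(9, 15)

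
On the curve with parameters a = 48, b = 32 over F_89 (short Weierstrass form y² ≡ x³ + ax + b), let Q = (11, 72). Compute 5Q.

Double-and-add on 5 = (101)₂. Start with Q = (11, 72) for the leading 1-bit.
double: tangent at (11, 72): λ = (3·11² + 48)/(2·72) ≡ 55/55. 55⁻¹ ≡ 34 (mod 89), so λ ≡ 55·34 ≡ 1.
  x = λ² - 11 - 11 = 1 - 22 ≡ 68; y = λ·(11 - 68) - 72 ≡ 49. → (68, 49)
double: tangent at (68, 49): λ = (3·68² + 48)/(2·49) ≡ 36/9. 9⁻¹ ≡ 10 (mod 89) since 9·10 = 90 ≡ 1, so λ ≡ 36·10 ≡ 4.
  x = λ² - 68 - 68 = 16 - 136 ≡ 58; y = λ·(68 - 58) - 49 ≡ 80. → (58, 80)
add Q: (58, 80) + (11, 72). λ = (72 - 80)/(11 - 58) ≡ 81/42 mod 89. 42⁻¹ ≡ 53 (mod 89) since 42·53 = 2226 ≡ 1, so λ ≡ 21.
  x = λ² - 58 - 11 = 441 - 69 ≡ 16; y = λ·(58 - 16) - 80 ≡ 1. → (16, 1)

(16, 1)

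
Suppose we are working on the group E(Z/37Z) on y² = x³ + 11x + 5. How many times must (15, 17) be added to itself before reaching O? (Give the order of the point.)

8

2P: tangent at (15, 17): λ = (3·15² + 11)/(2·17) ≡ 20/34. 34⁻¹ ≡ 12 (mod 37), so λ ≡ 20·12 ≡ 18.
  x = λ² - 15 - 15 = 324 - 30 ≡ 35; y = λ·(15 - 35) - 17 ≡ 30. → (35, 30)
3P: (35, 30) + (15, 17). λ = (17 - 30)/(15 - 35) ≡ 24/17 mod 37. 17⁻¹ ≡ 24 (mod 37) since 17·24 = 408 ≡ 1, so λ ≡ 21.
  x = λ² - 35 - 15 = 441 - 50 ≡ 21; y = λ·(35 - 21) - 30 ≡ 5. → (21, 5)
4P: (21, 5) + (15, 17). λ = (17 - 5)/(15 - 21) ≡ 12/31 mod 37. 31⁻¹ ≡ 6 (mod 37), so λ ≡ 35.
  x = λ² - 21 - 15 = 1225 - 36 ≡ 5; y = λ·(21 - 5) - 5 ≡ 0. → (5, 0)
5P: (5, 0) + (15, 17). λ = (17 - 0)/(15 - 5) ≡ 17/10 mod 37. 10⁻¹ ≡ 26 (mod 37) since 10·26 = 260 ≡ 1, so λ ≡ 35.
  x = λ² - 5 - 15 = 1225 - 20 ≡ 21; y = λ·(5 - 21) - 0 ≡ 32. → (21, 32)
6P: (21, 32) + (15, 17). λ = (17 - 32)/(15 - 21) ≡ 22/31 mod 37. 31⁻¹ ≡ 6 (mod 37), so λ ≡ 21.
  x = λ² - 21 - 15 = 441 - 36 ≡ 35; y = λ·(21 - 35) - 32 ≡ 7. → (35, 7)
7P: (35, 7) + (15, 17). λ = (17 - 7)/(15 - 35) ≡ 10/17 mod 37. 17⁻¹ ≡ 24 (mod 37), so λ ≡ 18.
  x = λ² - 35 - 15 = 324 - 50 ≡ 15; y = λ·(35 - 15) - 7 ≡ 20. → (15, 20)
8P: (15, 20) + (15, 17): same x and y₁ ≡ -y₂, so the sum is O.
8P = O, so the order is 8.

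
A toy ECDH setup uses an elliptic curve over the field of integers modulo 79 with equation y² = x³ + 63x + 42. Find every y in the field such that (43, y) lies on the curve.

x³ + 63x + 42 = 82258 ≡ 19 (mod 79).
Square roots of 19 mod 79: 16 and 63 (since 16² = 256 ≡ 19).

16, 63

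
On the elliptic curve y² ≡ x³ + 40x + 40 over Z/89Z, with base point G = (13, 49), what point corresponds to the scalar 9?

Double-and-add on 9 = (1001)₂. Start with G = (13, 49) for the leading 1-bit.
double: tangent at (13, 49): λ = (3·13² + 40)/(2·49) ≡ 13/9. 9⁻¹ ≡ 10 (mod 89) since 9·10 = 90 ≡ 1, so λ ≡ 13·10 ≡ 41.
  x = λ² - 13 - 13 = 1681 - 26 ≡ 53; y = λ·(13 - 53) - 49 ≡ 2. → (53, 2)
double: tangent at (53, 2): λ = (3·53² + 40)/(2·2) ≡ 12/4. 4⁻¹ ≡ 67 (mod 89) since 4·67 = 268 ≡ 1, so λ ≡ 12·67 ≡ 3.
  x = λ² - 53 - 53 = 9 - 106 ≡ 81; y = λ·(53 - 81) - 2 ≡ 3. → (81, 3)
double: tangent at (81, 3): λ = (3·81² + 40)/(2·3) ≡ 54/6. 6⁻¹ ≡ 15 (mod 89), so λ ≡ 54·15 ≡ 9.
  x = λ² - 81 - 81 = 81 - 162 ≡ 8; y = λ·(81 - 8) - 3 ≡ 31. → (8, 31)
add G: (8, 31) + (13, 49). λ = (49 - 31)/(13 - 8) ≡ 18/5 mod 89. 5⁻¹ ≡ 18 (mod 89), so λ ≡ 57.
  x = λ² - 8 - 13 = 3249 - 21 ≡ 24; y = λ·(8 - 24) - 31 ≡ 36. → (24, 36)

(24, 36)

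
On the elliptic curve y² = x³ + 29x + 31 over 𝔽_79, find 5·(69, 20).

(66, 8)

Write Q = (69, 20).
Repeated addition: build up to 5Q.
2Q: tangent at (69, 20): λ = (3·69² + 29)/(2·20) ≡ 13/40. 40⁻¹ ≡ 2 (mod 79), so λ ≡ 13·2 ≡ 26.
  x = λ² - 69 - 69 = 676 - 138 ≡ 64; y = λ·(69 - 64) - 20 ≡ 31. → (64, 31)
3Q: (64, 31) + (69, 20). λ = (20 - 31)/(69 - 64) ≡ 68/5 mod 79. 5⁻¹ ≡ 16 (mod 79), so λ ≡ 61.
  x = λ² - 64 - 69 = 3721 - 133 ≡ 33; y = λ·(64 - 33) - 31 ≡ 43. → (33, 43)
4Q: (33, 43) + (69, 20). λ = (20 - 43)/(69 - 33) ≡ 56/36 mod 79. 36⁻¹ ≡ 11 (mod 79) since 36·11 = 396 ≡ 1, so λ ≡ 63.
  x = λ² - 33 - 69 = 3969 - 102 ≡ 75; y = λ·(33 - 75) - 43 ≡ 76. → (75, 76)
5Q: (75, 76) + (69, 20). λ = (20 - 76)/(69 - 75) ≡ 23/73 mod 79. 73⁻¹ ≡ 13 (mod 79), so λ ≡ 62.
  x = λ² - 75 - 69 = 3844 - 144 ≡ 66; y = λ·(75 - 66) - 76 ≡ 8. → (66, 8)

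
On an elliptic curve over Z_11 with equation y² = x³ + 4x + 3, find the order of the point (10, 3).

7

2P: tangent at (10, 3): λ = (3·10² + 4)/(2·3) ≡ 7/6. 6⁻¹ ≡ 2 (mod 11), so λ ≡ 7·2 ≡ 3.
  x = λ² - 10 - 10 = 9 - 20 ≡ 0; y = λ·(10 - 0) - 3 ≡ 5. → (0, 5)
3P: (0, 5) + (10, 3). λ = (3 - 5)/(10 - 0) ≡ 9/10 mod 11. 10⁻¹ ≡ 10 (mod 11) since 10·10 = 100 ≡ 1, so λ ≡ 2.
  x = λ² - 0 - 10 = 4 - 10 ≡ 5; y = λ·(0 - 5) - 5 ≡ 7. → (5, 7)
4P: (5, 7) + (10, 3). λ = (3 - 7)/(10 - 5) ≡ 7/5 mod 11. 5⁻¹ ≡ 9 (mod 11), so λ ≡ 8.
  x = λ² - 5 - 10 = 64 - 15 ≡ 5; y = λ·(5 - 5) - 7 ≡ 4. → (5, 4)
5P: (5, 4) + (10, 3). λ = (3 - 4)/(10 - 5) ≡ 10/5 mod 11. 5⁻¹ ≡ 9 (mod 11), so λ ≡ 2.
  x = λ² - 5 - 10 = 4 - 15 ≡ 0; y = λ·(5 - 0) - 4 ≡ 6. → (0, 6)
6P: (0, 6) + (10, 3). λ = (3 - 6)/(10 - 0) ≡ 8/10 mod 11. 10⁻¹ ≡ 10 (mod 11) since 10·10 = 100 ≡ 1, so λ ≡ 3.
  x = λ² - 0 - 10 = 9 - 10 ≡ 10; y = λ·(0 - 10) - 6 ≡ 8. → (10, 8)
7P: (10, 8) + (10, 3): same x and y₁ ≡ -y₂, so the sum is 𝒪.
7P = 𝒪, so the order is 7.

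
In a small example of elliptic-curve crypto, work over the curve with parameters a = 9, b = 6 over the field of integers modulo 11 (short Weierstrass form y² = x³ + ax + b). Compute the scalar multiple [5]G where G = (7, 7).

Repeated addition: build up to 5G.
2G: tangent at (7, 7): λ = (3·7² + 9)/(2·7) ≡ 2/3. 3⁻¹ ≡ 4 (mod 11) since 3·4 = 12 ≡ 1, so λ ≡ 2·4 ≡ 8.
  x = λ² - 7 - 7 = 64 - 14 ≡ 6; y = λ·(7 - 6) - 7 ≡ 1. → (6, 1)
3G: (6, 1) + (7, 7). λ = (7 - 1)/(7 - 6) ≡ 6/1 mod 11. 1⁻¹ ≡ 1 (mod 11) since 1·1 = 1 ≡ 1, so λ ≡ 6.
  x = λ² - 6 - 7 = 36 - 13 ≡ 1; y = λ·(6 - 1) - 1 ≡ 7. → (1, 7)
4G: (1, 7) + (7, 7). λ = (7 - 7)/(7 - 1) ≡ 0/6 mod 11. 6⁻¹ ≡ 2 (mod 11), so λ ≡ 0.
  x = λ² - 1 - 7 = 0 - 8 ≡ 3; y = λ·(1 - 3) - 7 ≡ 4. → (3, 4)
5G: (3, 4) + (7, 7). λ = (7 - 4)/(7 - 3) ≡ 3/4 mod 11. 4⁻¹ ≡ 3 (mod 11) since 4·3 = 12 ≡ 1, so λ ≡ 9.
  x = λ² - 3 - 7 = 81 - 10 ≡ 5; y = λ·(3 - 5) - 4 ≡ 0. → (5, 0)

(5, 0)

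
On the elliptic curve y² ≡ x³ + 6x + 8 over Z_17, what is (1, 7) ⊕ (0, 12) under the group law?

(7, 6)

(1, 7) + (0, 12). λ = (12 - 7)/(0 - 1) ≡ 5/16 mod 17. 16⁻¹ ≡ 16 (mod 17), so λ ≡ 12.
  x = λ² - 1 - 0 = 144 - 1 ≡ 7; y = λ·(1 - 7) - 7 ≡ 6. → (7, 6)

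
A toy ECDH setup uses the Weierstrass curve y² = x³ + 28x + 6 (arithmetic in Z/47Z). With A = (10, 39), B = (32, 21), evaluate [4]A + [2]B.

First 4A:
Repeated addition: build up to 4A.
2A: tangent at (10, 39): λ = (3·10² + 28)/(2·39) ≡ 46/31. 31⁻¹ ≡ 44 (mod 47), so λ ≡ 46·44 ≡ 3.
  x = λ² - 10 - 10 = 9 - 20 ≡ 36; y = λ·(10 - 36) - 39 ≡ 24. → (36, 24)
3A: (36, 24) + (10, 39). λ = (39 - 24)/(10 - 36) ≡ 15/21 mod 47. 21⁻¹ ≡ 9 (mod 47) since 21·9 = 189 ≡ 1, so λ ≡ 41.
  x = λ² - 36 - 10 = 1681 - 46 ≡ 37; y = λ·(36 - 37) - 24 ≡ 29. → (37, 29)
4A: (37, 29) + (10, 39). λ = (39 - 29)/(10 - 37) ≡ 10/20 mod 47. 20⁻¹ ≡ 40 (mod 47) since 20·40 = 800 ≡ 1, so λ ≡ 24.
  x = λ² - 37 - 10 = 576 - 47 ≡ 12; y = λ·(37 - 12) - 29 ≡ 7. → (12, 7)
4A = (12, 7).
Next 2B:
Repeated addition: build up to 2B.
2B: tangent at (32, 21): λ = (3·32² + 28)/(2·21) ≡ 45/42. 42⁻¹ ≡ 28 (mod 47) since 42·28 = 1176 ≡ 1, so λ ≡ 45·28 ≡ 38.
  x = λ² - 32 - 32 = 1444 - 64 ≡ 17; y = λ·(32 - 17) - 21 ≡ 32. → (17, 32)
2B = (17, 32).
Finally 4A + 2B:
(12, 7) + (17, 32). λ = (32 - 7)/(17 - 12) ≡ 25/5 mod 47. 5⁻¹ ≡ 19 (mod 47) since 5·19 = 95 ≡ 1, so λ ≡ 5.
  x = λ² - 12 - 17 = 25 - 29 ≡ 43; y = λ·(12 - 43) - 7 ≡ 26. → (43, 26)

(43, 26)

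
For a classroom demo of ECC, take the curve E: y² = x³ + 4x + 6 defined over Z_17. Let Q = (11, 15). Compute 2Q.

tangent at (11, 15): λ = (3·11² + 4)/(2·15) ≡ 10/13. 13⁻¹ ≡ 4 (mod 17), so λ ≡ 10·4 ≡ 6.
  x = λ² - 11 - 11 = 36 - 22 ≡ 14; y = λ·(11 - 14) - 15 ≡ 1. → (14, 1)

(14, 1)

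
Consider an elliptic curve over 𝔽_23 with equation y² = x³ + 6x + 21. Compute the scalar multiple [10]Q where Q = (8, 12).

Repeated addition: build up to 10Q.
2Q: tangent at (8, 12): λ = (3·8² + 6)/(2·12) ≡ 14/1. 1⁻¹ ≡ 1 (mod 23), so λ ≡ 14·1 ≡ 14.
  x = λ² - 8 - 8 = 196 - 16 ≡ 19; y = λ·(8 - 19) - 12 ≡ 18. → (19, 18)
3Q: (19, 18) + (8, 12). λ = (12 - 18)/(8 - 19) ≡ 17/12 mod 23. 12⁻¹ ≡ 2 (mod 23), so λ ≡ 11.
  x = λ² - 19 - 8 = 121 - 27 ≡ 2; y = λ·(19 - 2) - 18 ≡ 8. → (2, 8)
4Q: (2, 8) + (8, 12). λ = (12 - 8)/(8 - 2) ≡ 4/6 mod 23. 6⁻¹ ≡ 4 (mod 23), so λ ≡ 16.
  x = λ² - 2 - 8 = 256 - 10 ≡ 16; y = λ·(2 - 16) - 8 ≡ 21. → (16, 21)
5Q: (16, 21) + (8, 12). λ = (12 - 21)/(8 - 16) ≡ 14/15 mod 23. 15⁻¹ ≡ 20 (mod 23) since 15·20 = 300 ≡ 1, so λ ≡ 4.
  x = λ² - 16 - 8 = 16 - 24 ≡ 15; y = λ·(16 - 15) - 21 ≡ 6. → (15, 6)
6Q: (15, 6) + (8, 12). λ = (12 - 6)/(8 - 15) ≡ 6/16 mod 23. 16⁻¹ ≡ 13 (mod 23) since 16·13 = 208 ≡ 1, so λ ≡ 9.
  x = λ² - 15 - 8 = 81 - 23 ≡ 12; y = λ·(15 - 12) - 6 ≡ 21. → (12, 21)
7Q: (12, 21) + (8, 12). λ = (12 - 21)/(8 - 12) ≡ 14/19 mod 23. 19⁻¹ ≡ 17 (mod 23) since 19·17 = 323 ≡ 1, so λ ≡ 8.
  x = λ² - 12 - 8 = 64 - 20 ≡ 21; y = λ·(12 - 21) - 21 ≡ 22. → (21, 22)
8Q: (21, 22) + (8, 12). λ = (12 - 22)/(8 - 21) ≡ 13/10 mod 23. 10⁻¹ ≡ 7 (mod 23) since 10·7 = 70 ≡ 1, so λ ≡ 22.
  x = λ² - 21 - 8 = 484 - 29 ≡ 18; y = λ·(21 - 18) - 22 ≡ 21. → (18, 21)
9Q: (18, 21) + (8, 12). λ = (12 - 21)/(8 - 18) ≡ 14/13 mod 23. 13⁻¹ ≡ 16 (mod 23) since 13·16 = 208 ≡ 1, so λ ≡ 17.
  x = λ² - 18 - 8 = 289 - 26 ≡ 10; y = λ·(18 - 10) - 21 ≡ 0. → (10, 0)
10Q: (10, 0) + (8, 12). λ = (12 - 0)/(8 - 10) ≡ 12/21 mod 23. 21⁻¹ ≡ 11 (mod 23), so λ ≡ 17.
  x = λ² - 10 - 8 = 289 - 18 ≡ 18; y = λ·(10 - 18) - 0 ≡ 2. → (18, 2)

(18, 2)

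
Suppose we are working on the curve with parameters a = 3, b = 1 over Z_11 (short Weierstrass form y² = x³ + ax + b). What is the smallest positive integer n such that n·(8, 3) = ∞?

9

2P: tangent at (8, 3): λ = (3·8² + 3)/(2·3) ≡ 8/6. 6⁻¹ ≡ 2 (mod 11), so λ ≡ 8·2 ≡ 5.
  x = λ² - 8 - 8 = 25 - 16 ≡ 9; y = λ·(8 - 9) - 3 ≡ 3. → (9, 3)
3P: (9, 3) + (8, 3). λ = (3 - 3)/(8 - 9) ≡ 0/10 mod 11. 10⁻¹ ≡ 10 (mod 11), so λ ≡ 0.
  x = λ² - 9 - 8 = 0 - 17 ≡ 5; y = λ·(9 - 5) - 3 ≡ 8. → (5, 8)
4P: (5, 8) + (8, 3). λ = (3 - 8)/(8 - 5) ≡ 6/3 mod 11. 3⁻¹ ≡ 4 (mod 11), so λ ≡ 2.
  x = λ² - 5 - 8 = 4 - 13 ≡ 2; y = λ·(5 - 2) - 8 ≡ 9. → (2, 9)
5P: (2, 9) + (8, 3). λ = (3 - 9)/(8 - 2) ≡ 5/6 mod 11. 6⁻¹ ≡ 2 (mod 11) since 6·2 = 12 ≡ 1, so λ ≡ 10.
  x = λ² - 2 - 8 = 100 - 10 ≡ 2; y = λ·(2 - 2) - 9 ≡ 2. → (2, 2)
6P: (2, 2) + (8, 3). λ = (3 - 2)/(8 - 2) ≡ 1/6 mod 11. 6⁻¹ ≡ 2 (mod 11), so λ ≡ 2.
  x = λ² - 2 - 8 = 4 - 10 ≡ 5; y = λ·(2 - 5) - 2 ≡ 3. → (5, 3)
7P: (5, 3) + (8, 3). λ = (3 - 3)/(8 - 5) ≡ 0/3 mod 11. 3⁻¹ ≡ 4 (mod 11), so λ ≡ 0.
  x = λ² - 5 - 8 = 0 - 13 ≡ 9; y = λ·(5 - 9) - 3 ≡ 8. → (9, 8)
8P: (9, 8) + (8, 3). λ = (3 - 8)/(8 - 9) ≡ 6/10 mod 11. 10⁻¹ ≡ 10 (mod 11) since 10·10 = 100 ≡ 1, so λ ≡ 5.
  x = λ² - 9 - 8 = 25 - 17 ≡ 8; y = λ·(9 - 8) - 8 ≡ 8. → (8, 8)
9P: (8, 8) + (8, 3): same x and y₁ ≡ -y₂, so the sum is ∞.
9P = ∞, so the order is 9.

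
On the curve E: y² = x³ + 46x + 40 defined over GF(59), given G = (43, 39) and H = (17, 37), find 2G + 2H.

(53, 16)

First 2G:
Repeated addition: build up to 2G.
2G: tangent at (43, 39): λ = (3·43² + 46)/(2·39) ≡ 47/19. 19⁻¹ ≡ 28 (mod 59) since 19·28 = 532 ≡ 1, so λ ≡ 47·28 ≡ 18.
  x = λ² - 43 - 43 = 324 - 86 ≡ 2; y = λ·(43 - 2) - 39 ≡ 50. → (2, 50)
2G = (2, 50).
Next 2H:
Repeated addition: build up to 2H.
2H: tangent at (17, 37): λ = (3·17² + 46)/(2·37) ≡ 28/15. 15⁻¹ ≡ 4 (mod 59) since 15·4 = 60 ≡ 1, so λ ≡ 28·4 ≡ 53.
  x = λ² - 17 - 17 = 2809 - 34 ≡ 2; y = λ·(17 - 2) - 37 ≡ 50. → (2, 50)
2H = (2, 50).
Finally 2G + 2H:
tangent at (2, 50): λ = (3·2² + 46)/(2·50) ≡ 58/41. 41⁻¹ ≡ 36 (mod 59) since 41·36 = 1476 ≡ 1, so λ ≡ 58·36 ≡ 23.
  x = λ² - 2 - 2 = 529 - 4 ≡ 53; y = λ·(2 - 53) - 50 ≡ 16. → (53, 16)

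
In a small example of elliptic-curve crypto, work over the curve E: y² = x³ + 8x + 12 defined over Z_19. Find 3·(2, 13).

(15, 12)

Write G = (2, 13).
Repeated addition: build up to 3G.
2G: tangent at (2, 13): λ = (3·2² + 8)/(2·13) ≡ 1/7. 7⁻¹ ≡ 11 (mod 19), so λ ≡ 1·11 ≡ 11.
  x = λ² - 2 - 2 = 121 - 4 ≡ 3; y = λ·(2 - 3) - 13 ≡ 14. → (3, 14)
3G: (3, 14) + (2, 13). λ = (13 - 14)/(2 - 3) ≡ 18/18 mod 19. 18⁻¹ ≡ 18 (mod 19), so λ ≡ 1.
  x = λ² - 3 - 2 = 1 - 5 ≡ 15; y = λ·(3 - 15) - 14 ≡ 12. → (15, 12)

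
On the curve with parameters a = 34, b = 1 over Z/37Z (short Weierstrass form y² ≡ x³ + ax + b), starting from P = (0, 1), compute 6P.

(16, 4)

Repeated addition: build up to 6P.
2P: tangent at (0, 1): λ = (3·0² + 34)/(2·1) ≡ 34/2. 2⁻¹ ≡ 19 (mod 37), so λ ≡ 34·19 ≡ 17.
  x = λ² - 0 - 0 = 289 - 0 ≡ 30; y = λ·(0 - 30) - 1 ≡ 7. → (30, 7)
3P: (30, 7) + (0, 1). λ = (1 - 7)/(0 - 30) ≡ 31/7 mod 37. 7⁻¹ ≡ 16 (mod 37), so λ ≡ 15.
  x = λ² - 30 - 0 = 225 - 30 ≡ 10; y = λ·(30 - 10) - 7 ≡ 34. → (10, 34)
4P: (10, 34) + (0, 1). λ = (1 - 34)/(0 - 10) ≡ 4/27 mod 37. 27⁻¹ ≡ 11 (mod 37) since 27·11 = 297 ≡ 1, so λ ≡ 7.
  x = λ² - 10 - 0 = 49 - 10 ≡ 2; y = λ·(10 - 2) - 34 ≡ 22. → (2, 22)
5P: (2, 22) + (0, 1). λ = (1 - 22)/(0 - 2) ≡ 16/35 mod 37. 35⁻¹ ≡ 18 (mod 37) since 35·18 = 630 ≡ 1, so λ ≡ 29.
  x = λ² - 2 - 0 = 841 - 2 ≡ 25; y = λ·(2 - 25) - 22 ≡ 14. → (25, 14)
6P: (25, 14) + (0, 1). λ = (1 - 14)/(0 - 25) ≡ 24/12 mod 37. 12⁻¹ ≡ 34 (mod 37) since 12·34 = 408 ≡ 1, so λ ≡ 2.
  x = λ² - 25 - 0 = 4 - 25 ≡ 16; y = λ·(25 - 16) - 14 ≡ 4. → (16, 4)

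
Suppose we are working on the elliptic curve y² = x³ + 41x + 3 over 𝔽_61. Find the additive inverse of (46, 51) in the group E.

-(46, 51) = (46, -51 mod 61) = (46, 10).

(46, 10)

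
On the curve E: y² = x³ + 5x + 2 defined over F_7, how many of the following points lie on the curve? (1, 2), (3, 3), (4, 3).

2

(1, 2): 2² ≡ 4, rhs ≡ 1 → off.
(3, 3): 3² ≡ 2, rhs ≡ 2 → on.
(4, 3): 3² ≡ 2, rhs ≡ 2 → on.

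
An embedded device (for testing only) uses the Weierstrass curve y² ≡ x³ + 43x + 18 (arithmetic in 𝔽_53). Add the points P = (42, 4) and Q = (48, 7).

(42, 4) + (48, 7). λ = (7 - 4)/(48 - 42) ≡ 3/6 mod 53. 6⁻¹ ≡ 9 (mod 53) since 6·9 = 54 ≡ 1, so λ ≡ 27.
  x = λ² - 42 - 48 = 729 - 90 ≡ 3; y = λ·(42 - 3) - 4 ≡ 42. → (3, 42)

(3, 42)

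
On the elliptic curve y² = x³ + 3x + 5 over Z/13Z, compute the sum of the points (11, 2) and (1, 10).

(11, 2) + (1, 10). λ = (10 - 2)/(1 - 11) ≡ 8/3 mod 13. 3⁻¹ ≡ 9 (mod 13) since 3·9 = 27 ≡ 1, so λ ≡ 7.
  x = λ² - 11 - 1 = 49 - 12 ≡ 11; y = λ·(11 - 11) - 2 ≡ 11. → (11, 11)

(11, 11)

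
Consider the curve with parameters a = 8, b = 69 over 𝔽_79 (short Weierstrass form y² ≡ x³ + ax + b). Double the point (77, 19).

(15, 76)

tangent at (77, 19): λ = (3·77² + 8)/(2·19) ≡ 20/38. 38⁻¹ ≡ 52 (mod 79), so λ ≡ 20·52 ≡ 13.
  x = λ² - 77 - 77 = 169 - 154 ≡ 15; y = λ·(77 - 15) - 19 ≡ 76. → (15, 76)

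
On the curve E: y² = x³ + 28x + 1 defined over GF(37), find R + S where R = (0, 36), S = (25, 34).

(11, 30)

(0, 36) + (25, 34). λ = (34 - 36)/(25 - 0) ≡ 35/25 mod 37. 25⁻¹ ≡ 3 (mod 37) since 25·3 = 75 ≡ 1, so λ ≡ 31.
  x = λ² - 0 - 25 = 961 - 25 ≡ 11; y = λ·(0 - 11) - 36 ≡ 30. → (11, 30)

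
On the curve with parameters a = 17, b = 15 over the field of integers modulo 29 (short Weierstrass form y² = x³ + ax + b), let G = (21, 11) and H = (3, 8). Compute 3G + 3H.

First 3G:
Repeated addition: build up to 3G.
2G: tangent at (21, 11): λ = (3·21² + 17)/(2·11) ≡ 6/22. 22⁻¹ ≡ 4 (mod 29), so λ ≡ 6·4 ≡ 24.
  x = λ² - 21 - 21 = 576 - 42 ≡ 12; y = λ·(21 - 12) - 11 ≡ 2. → (12, 2)
3G: (12, 2) + (21, 11). λ = (11 - 2)/(21 - 12) ≡ 9/9 mod 29. 9⁻¹ ≡ 13 (mod 29) since 9·13 = 117 ≡ 1, so λ ≡ 1.
  x = λ² - 12 - 21 = 1 - 33 ≡ 26; y = λ·(12 - 26) - 2 ≡ 13. → (26, 13)
3G = (26, 13).
Next 3H:
Repeated addition: build up to 3H.
2H: tangent at (3, 8): λ = (3·3² + 17)/(2·8) ≡ 15/16. 16⁻¹ ≡ 20 (mod 29) since 16·20 = 320 ≡ 1, so λ ≡ 15·20 ≡ 10.
  x = λ² - 3 - 3 = 100 - 6 ≡ 7; y = λ·(3 - 7) - 8 ≡ 10. → (7, 10)
3H: (7, 10) + (3, 8). λ = (8 - 10)/(3 - 7) ≡ 27/25 mod 29. 25⁻¹ ≡ 7 (mod 29) since 25·7 = 175 ≡ 1, so λ ≡ 15.
  x = λ² - 7 - 3 = 225 - 10 ≡ 12; y = λ·(7 - 12) - 10 ≡ 2. → (12, 2)
3H = (12, 2).
Finally 3G + 3H:
(26, 13) + (12, 2). λ = (2 - 13)/(12 - 26) ≡ 18/15 mod 29. 15⁻¹ ≡ 2 (mod 29), so λ ≡ 7.
  x = λ² - 26 - 12 = 49 - 38 ≡ 11; y = λ·(26 - 11) - 13 ≡ 5. → (11, 5)

(11, 5)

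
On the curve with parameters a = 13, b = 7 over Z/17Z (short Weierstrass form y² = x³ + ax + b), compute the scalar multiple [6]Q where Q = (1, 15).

Double-and-add on 6 = (110)₂. Start with Q = (1, 15) for the leading 1-bit.
double: tangent at (1, 15): λ = (3·1² + 13)/(2·15) ≡ 16/13. 13⁻¹ ≡ 4 (mod 17) since 13·4 = 52 ≡ 1, so λ ≡ 16·4 ≡ 13.
  x = λ² - 1 - 1 = 169 - 2 ≡ 14; y = λ·(1 - 14) - 15 ≡ 3. → (14, 3)
add Q: (14, 3) + (1, 15). λ = (15 - 3)/(1 - 14) ≡ 12/4 mod 17. 4⁻¹ ≡ 13 (mod 17), so λ ≡ 3.
  x = λ² - 14 - 1 = 9 - 15 ≡ 11; y = λ·(14 - 11) - 3 ≡ 6. → (11, 6)
double: tangent at (11, 6): λ = (3·11² + 13)/(2·6) ≡ 2/12. 12⁻¹ ≡ 10 (mod 17), so λ ≡ 2·10 ≡ 3.
  x = λ² - 11 - 11 = 9 - 22 ≡ 4; y = λ·(11 - 4) - 6 ≡ 15. → (4, 15)

(4, 15)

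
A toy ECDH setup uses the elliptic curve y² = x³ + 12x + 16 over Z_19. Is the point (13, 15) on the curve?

y² = 15² ≡ 16; x³ + 12x + 16 = 2369 ≡ 13 (mod 19). 16 ≠ 13.

no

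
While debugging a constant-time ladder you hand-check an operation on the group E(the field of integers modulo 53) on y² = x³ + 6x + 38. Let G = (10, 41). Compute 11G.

Repeated addition: build up to 11G.
2G: tangent at (10, 41): λ = (3·10² + 6)/(2·41) ≡ 41/29. 29⁻¹ ≡ 11 (mod 53) since 29·11 = 319 ≡ 1, so λ ≡ 41·11 ≡ 27.
  x = λ² - 10 - 10 = 729 - 20 ≡ 20; y = λ·(10 - 20) - 41 ≡ 7. → (20, 7)
3G: (20, 7) + (10, 41). λ = (41 - 7)/(10 - 20) ≡ 34/43 mod 53. 43⁻¹ ≡ 37 (mod 53), so λ ≡ 39.
  x = λ² - 20 - 10 = 1521 - 30 ≡ 7; y = λ·(20 - 7) - 7 ≡ 23. → (7, 23)
4G: (7, 23) + (10, 41). λ = (41 - 23)/(10 - 7) ≡ 18/3 mod 53. 3⁻¹ ≡ 18 (mod 53), so λ ≡ 6.
  x = λ² - 7 - 10 = 36 - 17 ≡ 19; y = λ·(7 - 19) - 23 ≡ 11. → (19, 11)
5G: (19, 11) + (10, 41). λ = (41 - 11)/(10 - 19) ≡ 30/44 mod 53. 44⁻¹ ≡ 47 (mod 53) since 44·47 = 2068 ≡ 1, so λ ≡ 32.
  x = λ² - 19 - 10 = 1024 - 29 ≡ 41; y = λ·(19 - 41) - 11 ≡ 27. → (41, 27)
6G: (41, 27) + (10, 41). λ = (41 - 27)/(10 - 41) ≡ 14/22 mod 53. 22⁻¹ ≡ 41 (mod 53), so λ ≡ 44.
  x = λ² - 41 - 10 = 1936 - 51 ≡ 30; y = λ·(41 - 30) - 27 ≡ 33. → (30, 33)
7G: (30, 33) + (10, 41). λ = (41 - 33)/(10 - 30) ≡ 8/33 mod 53. 33⁻¹ ≡ 45 (mod 53) since 33·45 = 1485 ≡ 1, so λ ≡ 42.
  x = λ² - 30 - 10 = 1764 - 40 ≡ 28; y = λ·(30 - 28) - 33 ≡ 51. → (28, 51)
8G: (28, 51) + (10, 41). λ = (41 - 51)/(10 - 28) ≡ 43/35 mod 53. 35⁻¹ ≡ 50 (mod 53) since 35·50 = 1750 ≡ 1, so λ ≡ 30.
  x = λ² - 28 - 10 = 900 - 38 ≡ 14; y = λ·(28 - 14) - 51 ≡ 51. → (14, 51)
9G: (14, 51) + (10, 41). λ = (41 - 51)/(10 - 14) ≡ 43/49 mod 53. 49⁻¹ ≡ 13 (mod 53) since 49·13 = 637 ≡ 1, so λ ≡ 29.
  x = λ² - 14 - 10 = 841 - 24 ≡ 22; y = λ·(14 - 22) - 51 ≡ 35. → (22, 35)
10G: (22, 35) + (10, 41). λ = (41 - 35)/(10 - 22) ≡ 6/41 mod 53. 41⁻¹ ≡ 22 (mod 53), so λ ≡ 26.
  x = λ² - 22 - 10 = 676 - 32 ≡ 8; y = λ·(22 - 8) - 35 ≡ 11. → (8, 11)
11G: (8, 11) + (10, 41). λ = (41 - 11)/(10 - 8) ≡ 30/2 mod 53. 2⁻¹ ≡ 27 (mod 53), so λ ≡ 15.
  x = λ² - 8 - 10 = 225 - 18 ≡ 48; y = λ·(8 - 48) - 11 ≡ 25. → (48, 25)

(48, 25)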